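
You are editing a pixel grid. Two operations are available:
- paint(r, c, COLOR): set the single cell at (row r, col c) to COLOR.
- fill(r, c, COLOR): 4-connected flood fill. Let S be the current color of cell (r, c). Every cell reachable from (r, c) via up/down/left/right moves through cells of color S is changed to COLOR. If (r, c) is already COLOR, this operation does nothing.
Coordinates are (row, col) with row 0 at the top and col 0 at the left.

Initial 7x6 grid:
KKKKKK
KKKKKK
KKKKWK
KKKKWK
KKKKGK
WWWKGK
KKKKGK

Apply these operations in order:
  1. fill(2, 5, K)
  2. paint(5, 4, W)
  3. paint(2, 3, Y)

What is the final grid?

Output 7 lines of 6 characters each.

Answer: KKKKKK
KKKKKK
KKKYWK
KKKKWK
KKKKGK
WWWKWK
KKKKGK

Derivation:
After op 1 fill(2,5,K) [0 cells changed]:
KKKKKK
KKKKKK
KKKKWK
KKKKWK
KKKKGK
WWWKGK
KKKKGK
After op 2 paint(5,4,W):
KKKKKK
KKKKKK
KKKKWK
KKKKWK
KKKKGK
WWWKWK
KKKKGK
After op 3 paint(2,3,Y):
KKKKKK
KKKKKK
KKKYWK
KKKKWK
KKKKGK
WWWKWK
KKKKGK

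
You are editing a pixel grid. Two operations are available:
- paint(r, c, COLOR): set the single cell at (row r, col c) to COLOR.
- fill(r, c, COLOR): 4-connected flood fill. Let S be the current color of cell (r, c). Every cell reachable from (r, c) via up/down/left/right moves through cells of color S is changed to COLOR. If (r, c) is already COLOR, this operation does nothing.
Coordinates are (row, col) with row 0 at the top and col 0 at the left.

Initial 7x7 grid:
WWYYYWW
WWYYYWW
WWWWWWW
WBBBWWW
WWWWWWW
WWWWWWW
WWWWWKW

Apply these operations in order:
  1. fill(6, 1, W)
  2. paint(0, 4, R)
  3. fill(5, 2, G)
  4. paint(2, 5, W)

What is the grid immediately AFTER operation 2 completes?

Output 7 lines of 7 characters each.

Answer: WWYYRWW
WWYYYWW
WWWWWWW
WBBBWWW
WWWWWWW
WWWWWWW
WWWWWKW

Derivation:
After op 1 fill(6,1,W) [0 cells changed]:
WWYYYWW
WWYYYWW
WWWWWWW
WBBBWWW
WWWWWWW
WWWWWWW
WWWWWKW
After op 2 paint(0,4,R):
WWYYRWW
WWYYYWW
WWWWWWW
WBBBWWW
WWWWWWW
WWWWWWW
WWWWWKW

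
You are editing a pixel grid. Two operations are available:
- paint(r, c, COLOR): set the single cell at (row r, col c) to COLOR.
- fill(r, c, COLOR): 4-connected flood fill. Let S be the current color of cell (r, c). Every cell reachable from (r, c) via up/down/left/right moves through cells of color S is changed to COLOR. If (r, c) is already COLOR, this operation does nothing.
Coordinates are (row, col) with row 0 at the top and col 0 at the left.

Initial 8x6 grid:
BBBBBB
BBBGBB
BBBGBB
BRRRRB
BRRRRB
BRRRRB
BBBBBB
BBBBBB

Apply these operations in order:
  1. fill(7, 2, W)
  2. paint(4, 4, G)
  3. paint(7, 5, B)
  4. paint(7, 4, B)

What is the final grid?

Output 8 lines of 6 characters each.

Answer: WWWWWW
WWWGWW
WWWGWW
WRRRRW
WRRRGW
WRRRRW
WWWWWW
WWWWBB

Derivation:
After op 1 fill(7,2,W) [34 cells changed]:
WWWWWW
WWWGWW
WWWGWW
WRRRRW
WRRRRW
WRRRRW
WWWWWW
WWWWWW
After op 2 paint(4,4,G):
WWWWWW
WWWGWW
WWWGWW
WRRRRW
WRRRGW
WRRRRW
WWWWWW
WWWWWW
After op 3 paint(7,5,B):
WWWWWW
WWWGWW
WWWGWW
WRRRRW
WRRRGW
WRRRRW
WWWWWW
WWWWWB
After op 4 paint(7,4,B):
WWWWWW
WWWGWW
WWWGWW
WRRRRW
WRRRGW
WRRRRW
WWWWWW
WWWWBB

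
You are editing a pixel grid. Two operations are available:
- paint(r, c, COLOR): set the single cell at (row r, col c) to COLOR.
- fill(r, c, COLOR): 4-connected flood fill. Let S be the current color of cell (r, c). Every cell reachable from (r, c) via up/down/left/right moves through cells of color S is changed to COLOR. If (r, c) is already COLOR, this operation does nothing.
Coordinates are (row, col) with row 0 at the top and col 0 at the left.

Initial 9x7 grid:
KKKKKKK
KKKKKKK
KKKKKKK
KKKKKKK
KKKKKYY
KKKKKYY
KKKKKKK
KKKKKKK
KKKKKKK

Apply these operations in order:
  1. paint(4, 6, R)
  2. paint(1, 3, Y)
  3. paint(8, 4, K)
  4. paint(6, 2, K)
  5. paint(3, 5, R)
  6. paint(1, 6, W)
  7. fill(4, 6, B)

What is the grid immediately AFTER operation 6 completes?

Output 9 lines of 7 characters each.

After op 1 paint(4,6,R):
KKKKKKK
KKKKKKK
KKKKKKK
KKKKKKK
KKKKKYR
KKKKKYY
KKKKKKK
KKKKKKK
KKKKKKK
After op 2 paint(1,3,Y):
KKKKKKK
KKKYKKK
KKKKKKK
KKKKKKK
KKKKKYR
KKKKKYY
KKKKKKK
KKKKKKK
KKKKKKK
After op 3 paint(8,4,K):
KKKKKKK
KKKYKKK
KKKKKKK
KKKKKKK
KKKKKYR
KKKKKYY
KKKKKKK
KKKKKKK
KKKKKKK
After op 4 paint(6,2,K):
KKKKKKK
KKKYKKK
KKKKKKK
KKKKKKK
KKKKKYR
KKKKKYY
KKKKKKK
KKKKKKK
KKKKKKK
After op 5 paint(3,5,R):
KKKKKKK
KKKYKKK
KKKKKKK
KKKKKRK
KKKKKYR
KKKKKYY
KKKKKKK
KKKKKKK
KKKKKKK
After op 6 paint(1,6,W):
KKKKKKK
KKKYKKW
KKKKKKK
KKKKKRK
KKKKKYR
KKKKKYY
KKKKKKK
KKKKKKK
KKKKKKK

Answer: KKKKKKK
KKKYKKW
KKKKKKK
KKKKKRK
KKKKKYR
KKKKKYY
KKKKKKK
KKKKKKK
KKKKKKK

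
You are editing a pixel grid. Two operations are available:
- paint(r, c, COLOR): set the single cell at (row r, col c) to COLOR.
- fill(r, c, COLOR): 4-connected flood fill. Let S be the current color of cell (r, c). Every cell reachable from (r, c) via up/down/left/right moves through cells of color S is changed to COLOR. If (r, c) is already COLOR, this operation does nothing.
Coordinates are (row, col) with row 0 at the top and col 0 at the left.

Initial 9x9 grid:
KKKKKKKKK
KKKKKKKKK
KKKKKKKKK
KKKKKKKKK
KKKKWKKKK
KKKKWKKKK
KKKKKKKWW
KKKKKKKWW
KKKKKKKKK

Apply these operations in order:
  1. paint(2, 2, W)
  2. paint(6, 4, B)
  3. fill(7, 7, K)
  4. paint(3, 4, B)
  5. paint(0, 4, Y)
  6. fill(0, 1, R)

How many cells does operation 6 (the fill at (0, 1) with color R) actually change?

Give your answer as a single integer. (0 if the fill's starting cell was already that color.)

After op 1 paint(2,2,W):
KKKKKKKKK
KKKKKKKKK
KKWKKKKKK
KKKKKKKKK
KKKKWKKKK
KKKKWKKKK
KKKKKKKWW
KKKKKKKWW
KKKKKKKKK
After op 2 paint(6,4,B):
KKKKKKKKK
KKKKKKKKK
KKWKKKKKK
KKKKKKKKK
KKKKWKKKK
KKKKWKKKK
KKKKBKKWW
KKKKKKKWW
KKKKKKKKK
After op 3 fill(7,7,K) [4 cells changed]:
KKKKKKKKK
KKKKKKKKK
KKWKKKKKK
KKKKKKKKK
KKKKWKKKK
KKKKWKKKK
KKKKBKKKK
KKKKKKKKK
KKKKKKKKK
After op 4 paint(3,4,B):
KKKKKKKKK
KKKKKKKKK
KKWKKKKKK
KKKKBKKKK
KKKKWKKKK
KKKKWKKKK
KKKKBKKKK
KKKKKKKKK
KKKKKKKKK
After op 5 paint(0,4,Y):
KKKKYKKKK
KKKKKKKKK
KKWKKKKKK
KKKKBKKKK
KKKKWKKKK
KKKKWKKKK
KKKKBKKKK
KKKKKKKKK
KKKKKKKKK
After op 6 fill(0,1,R) [75 cells changed]:
RRRRYRRRR
RRRRRRRRR
RRWRRRRRR
RRRRBRRRR
RRRRWRRRR
RRRRWRRRR
RRRRBRRRR
RRRRRRRRR
RRRRRRRRR

Answer: 75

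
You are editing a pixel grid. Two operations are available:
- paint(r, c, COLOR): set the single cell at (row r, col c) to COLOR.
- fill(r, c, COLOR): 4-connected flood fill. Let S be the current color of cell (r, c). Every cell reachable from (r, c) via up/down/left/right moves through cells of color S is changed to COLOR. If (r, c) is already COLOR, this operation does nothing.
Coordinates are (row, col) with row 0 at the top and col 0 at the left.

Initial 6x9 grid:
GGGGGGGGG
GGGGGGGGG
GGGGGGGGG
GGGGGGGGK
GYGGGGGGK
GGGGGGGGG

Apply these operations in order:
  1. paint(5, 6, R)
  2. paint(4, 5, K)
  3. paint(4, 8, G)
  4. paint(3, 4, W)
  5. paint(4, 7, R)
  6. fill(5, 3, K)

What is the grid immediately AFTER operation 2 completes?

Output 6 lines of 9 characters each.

Answer: GGGGGGGGG
GGGGGGGGG
GGGGGGGGG
GGGGGGGGK
GYGGGKGGK
GGGGGGRGG

Derivation:
After op 1 paint(5,6,R):
GGGGGGGGG
GGGGGGGGG
GGGGGGGGG
GGGGGGGGK
GYGGGGGGK
GGGGGGRGG
After op 2 paint(4,5,K):
GGGGGGGGG
GGGGGGGGG
GGGGGGGGG
GGGGGGGGK
GYGGGKGGK
GGGGGGRGG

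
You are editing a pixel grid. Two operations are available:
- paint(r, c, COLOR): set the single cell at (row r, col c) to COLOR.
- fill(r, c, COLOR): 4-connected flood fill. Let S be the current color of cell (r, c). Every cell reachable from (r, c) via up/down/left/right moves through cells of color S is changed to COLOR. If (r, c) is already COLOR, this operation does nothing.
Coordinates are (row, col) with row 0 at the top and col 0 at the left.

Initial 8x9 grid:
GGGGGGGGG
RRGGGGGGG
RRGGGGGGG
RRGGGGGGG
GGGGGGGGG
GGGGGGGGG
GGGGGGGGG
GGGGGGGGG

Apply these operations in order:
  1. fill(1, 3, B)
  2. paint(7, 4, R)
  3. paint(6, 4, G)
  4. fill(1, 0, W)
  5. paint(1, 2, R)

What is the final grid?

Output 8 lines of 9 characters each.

After op 1 fill(1,3,B) [66 cells changed]:
BBBBBBBBB
RRBBBBBBB
RRBBBBBBB
RRBBBBBBB
BBBBBBBBB
BBBBBBBBB
BBBBBBBBB
BBBBBBBBB
After op 2 paint(7,4,R):
BBBBBBBBB
RRBBBBBBB
RRBBBBBBB
RRBBBBBBB
BBBBBBBBB
BBBBBBBBB
BBBBBBBBB
BBBBRBBBB
After op 3 paint(6,4,G):
BBBBBBBBB
RRBBBBBBB
RRBBBBBBB
RRBBBBBBB
BBBBBBBBB
BBBBBBBBB
BBBBGBBBB
BBBBRBBBB
After op 4 fill(1,0,W) [6 cells changed]:
BBBBBBBBB
WWBBBBBBB
WWBBBBBBB
WWBBBBBBB
BBBBBBBBB
BBBBBBBBB
BBBBGBBBB
BBBBRBBBB
After op 5 paint(1,2,R):
BBBBBBBBB
WWRBBBBBB
WWBBBBBBB
WWBBBBBBB
BBBBBBBBB
BBBBBBBBB
BBBBGBBBB
BBBBRBBBB

Answer: BBBBBBBBB
WWRBBBBBB
WWBBBBBBB
WWBBBBBBB
BBBBBBBBB
BBBBBBBBB
BBBBGBBBB
BBBBRBBBB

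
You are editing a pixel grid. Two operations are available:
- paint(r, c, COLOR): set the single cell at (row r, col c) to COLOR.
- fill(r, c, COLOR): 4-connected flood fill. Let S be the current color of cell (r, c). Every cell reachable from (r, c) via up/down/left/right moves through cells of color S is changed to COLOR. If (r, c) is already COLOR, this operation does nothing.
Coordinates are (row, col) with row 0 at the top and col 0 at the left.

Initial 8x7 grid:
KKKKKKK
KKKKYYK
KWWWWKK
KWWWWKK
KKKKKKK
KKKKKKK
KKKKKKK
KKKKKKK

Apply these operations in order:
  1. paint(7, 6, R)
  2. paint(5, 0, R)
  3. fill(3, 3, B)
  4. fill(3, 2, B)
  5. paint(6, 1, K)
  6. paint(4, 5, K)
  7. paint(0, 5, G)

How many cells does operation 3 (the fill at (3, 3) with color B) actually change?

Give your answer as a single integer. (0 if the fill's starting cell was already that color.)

After op 1 paint(7,6,R):
KKKKKKK
KKKKYYK
KWWWWKK
KWWWWKK
KKKKKKK
KKKKKKK
KKKKKKK
KKKKKKR
After op 2 paint(5,0,R):
KKKKKKK
KKKKYYK
KWWWWKK
KWWWWKK
KKKKKKK
RKKKKKK
KKKKKKK
KKKKKKR
After op 3 fill(3,3,B) [8 cells changed]:
KKKKKKK
KKKKYYK
KBBBBKK
KBBBBKK
KKKKKKK
RKKKKKK
KKKKKKK
KKKKKKR

Answer: 8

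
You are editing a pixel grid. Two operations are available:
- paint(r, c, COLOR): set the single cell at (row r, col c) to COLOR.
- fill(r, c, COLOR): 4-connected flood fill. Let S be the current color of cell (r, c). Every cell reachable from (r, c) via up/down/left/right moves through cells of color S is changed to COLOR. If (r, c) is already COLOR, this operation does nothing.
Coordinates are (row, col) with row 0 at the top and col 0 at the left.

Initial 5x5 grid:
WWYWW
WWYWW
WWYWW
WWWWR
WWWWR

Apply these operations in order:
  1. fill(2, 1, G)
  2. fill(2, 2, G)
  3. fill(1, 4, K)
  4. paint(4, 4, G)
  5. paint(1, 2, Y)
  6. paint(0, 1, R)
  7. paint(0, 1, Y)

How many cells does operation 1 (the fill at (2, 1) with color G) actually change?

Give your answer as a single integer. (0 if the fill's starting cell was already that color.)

Answer: 20

Derivation:
After op 1 fill(2,1,G) [20 cells changed]:
GGYGG
GGYGG
GGYGG
GGGGR
GGGGR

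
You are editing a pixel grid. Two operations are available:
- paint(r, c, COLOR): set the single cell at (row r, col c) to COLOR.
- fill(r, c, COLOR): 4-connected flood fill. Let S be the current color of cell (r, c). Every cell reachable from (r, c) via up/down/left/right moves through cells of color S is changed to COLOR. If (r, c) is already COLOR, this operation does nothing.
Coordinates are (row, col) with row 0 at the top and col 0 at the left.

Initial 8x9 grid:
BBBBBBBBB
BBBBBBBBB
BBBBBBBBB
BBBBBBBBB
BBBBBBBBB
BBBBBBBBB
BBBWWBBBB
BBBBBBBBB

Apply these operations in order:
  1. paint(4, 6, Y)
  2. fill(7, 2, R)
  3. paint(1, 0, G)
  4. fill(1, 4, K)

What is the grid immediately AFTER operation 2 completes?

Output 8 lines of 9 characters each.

Answer: RRRRRRRRR
RRRRRRRRR
RRRRRRRRR
RRRRRRRRR
RRRRRRYRR
RRRRRRRRR
RRRWWRRRR
RRRRRRRRR

Derivation:
After op 1 paint(4,6,Y):
BBBBBBBBB
BBBBBBBBB
BBBBBBBBB
BBBBBBBBB
BBBBBBYBB
BBBBBBBBB
BBBWWBBBB
BBBBBBBBB
After op 2 fill(7,2,R) [69 cells changed]:
RRRRRRRRR
RRRRRRRRR
RRRRRRRRR
RRRRRRRRR
RRRRRRYRR
RRRRRRRRR
RRRWWRRRR
RRRRRRRRR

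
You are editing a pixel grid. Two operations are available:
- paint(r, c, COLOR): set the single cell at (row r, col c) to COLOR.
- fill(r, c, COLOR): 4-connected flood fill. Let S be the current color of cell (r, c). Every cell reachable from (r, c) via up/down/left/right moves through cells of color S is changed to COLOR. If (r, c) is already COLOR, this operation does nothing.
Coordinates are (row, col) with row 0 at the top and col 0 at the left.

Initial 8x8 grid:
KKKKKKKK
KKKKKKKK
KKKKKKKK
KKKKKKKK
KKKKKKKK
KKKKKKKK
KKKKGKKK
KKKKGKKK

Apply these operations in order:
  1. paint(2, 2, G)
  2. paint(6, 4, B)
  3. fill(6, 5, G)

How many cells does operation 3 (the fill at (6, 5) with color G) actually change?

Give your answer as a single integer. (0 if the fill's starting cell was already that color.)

Answer: 61

Derivation:
After op 1 paint(2,2,G):
KKKKKKKK
KKKKKKKK
KKGKKKKK
KKKKKKKK
KKKKKKKK
KKKKKKKK
KKKKGKKK
KKKKGKKK
After op 2 paint(6,4,B):
KKKKKKKK
KKKKKKKK
KKGKKKKK
KKKKKKKK
KKKKKKKK
KKKKKKKK
KKKKBKKK
KKKKGKKK
After op 3 fill(6,5,G) [61 cells changed]:
GGGGGGGG
GGGGGGGG
GGGGGGGG
GGGGGGGG
GGGGGGGG
GGGGGGGG
GGGGBGGG
GGGGGGGG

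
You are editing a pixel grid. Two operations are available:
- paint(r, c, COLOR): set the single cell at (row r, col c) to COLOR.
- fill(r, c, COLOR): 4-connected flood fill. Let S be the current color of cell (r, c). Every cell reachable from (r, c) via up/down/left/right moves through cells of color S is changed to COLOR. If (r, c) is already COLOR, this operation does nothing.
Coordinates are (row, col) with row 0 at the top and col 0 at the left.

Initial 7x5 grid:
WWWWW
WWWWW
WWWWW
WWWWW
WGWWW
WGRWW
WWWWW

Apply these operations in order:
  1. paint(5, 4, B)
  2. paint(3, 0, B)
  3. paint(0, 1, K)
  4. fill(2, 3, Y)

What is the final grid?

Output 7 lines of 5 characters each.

After op 1 paint(5,4,B):
WWWWW
WWWWW
WWWWW
WWWWW
WGWWW
WGRWB
WWWWW
After op 2 paint(3,0,B):
WWWWW
WWWWW
WWWWW
BWWWW
WGWWW
WGRWB
WWWWW
After op 3 paint(0,1,K):
WKWWW
WWWWW
WWWWW
BWWWW
WGWWW
WGRWB
WWWWW
After op 4 fill(2,3,Y) [29 cells changed]:
YKYYY
YYYYY
YYYYY
BYYYY
YGYYY
YGRYB
YYYYY

Answer: YKYYY
YYYYY
YYYYY
BYYYY
YGYYY
YGRYB
YYYYY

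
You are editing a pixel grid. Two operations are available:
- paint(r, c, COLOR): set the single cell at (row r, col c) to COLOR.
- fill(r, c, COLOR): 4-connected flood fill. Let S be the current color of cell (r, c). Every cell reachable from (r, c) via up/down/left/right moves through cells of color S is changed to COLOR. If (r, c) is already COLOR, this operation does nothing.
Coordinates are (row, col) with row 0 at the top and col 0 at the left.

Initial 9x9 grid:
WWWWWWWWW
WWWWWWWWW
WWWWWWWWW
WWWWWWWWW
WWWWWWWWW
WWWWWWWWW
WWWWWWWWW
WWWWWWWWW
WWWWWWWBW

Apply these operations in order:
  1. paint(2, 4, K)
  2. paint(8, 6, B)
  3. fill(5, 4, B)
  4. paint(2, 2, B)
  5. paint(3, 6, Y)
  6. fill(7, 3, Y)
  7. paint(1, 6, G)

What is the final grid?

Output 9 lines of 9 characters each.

Answer: YYYYYYYYY
YYYYYYGYY
YYYYKYYYY
YYYYYYYYY
YYYYYYYYY
YYYYYYYYY
YYYYYYYYY
YYYYYYYYY
YYYYYYYYY

Derivation:
After op 1 paint(2,4,K):
WWWWWWWWW
WWWWWWWWW
WWWWKWWWW
WWWWWWWWW
WWWWWWWWW
WWWWWWWWW
WWWWWWWWW
WWWWWWWWW
WWWWWWWBW
After op 2 paint(8,6,B):
WWWWWWWWW
WWWWWWWWW
WWWWKWWWW
WWWWWWWWW
WWWWWWWWW
WWWWWWWWW
WWWWWWWWW
WWWWWWWWW
WWWWWWBBW
After op 3 fill(5,4,B) [78 cells changed]:
BBBBBBBBB
BBBBBBBBB
BBBBKBBBB
BBBBBBBBB
BBBBBBBBB
BBBBBBBBB
BBBBBBBBB
BBBBBBBBB
BBBBBBBBB
After op 4 paint(2,2,B):
BBBBBBBBB
BBBBBBBBB
BBBBKBBBB
BBBBBBBBB
BBBBBBBBB
BBBBBBBBB
BBBBBBBBB
BBBBBBBBB
BBBBBBBBB
After op 5 paint(3,6,Y):
BBBBBBBBB
BBBBBBBBB
BBBBKBBBB
BBBBBBYBB
BBBBBBBBB
BBBBBBBBB
BBBBBBBBB
BBBBBBBBB
BBBBBBBBB
After op 6 fill(7,3,Y) [79 cells changed]:
YYYYYYYYY
YYYYYYYYY
YYYYKYYYY
YYYYYYYYY
YYYYYYYYY
YYYYYYYYY
YYYYYYYYY
YYYYYYYYY
YYYYYYYYY
After op 7 paint(1,6,G):
YYYYYYYYY
YYYYYYGYY
YYYYKYYYY
YYYYYYYYY
YYYYYYYYY
YYYYYYYYY
YYYYYYYYY
YYYYYYYYY
YYYYYYYYY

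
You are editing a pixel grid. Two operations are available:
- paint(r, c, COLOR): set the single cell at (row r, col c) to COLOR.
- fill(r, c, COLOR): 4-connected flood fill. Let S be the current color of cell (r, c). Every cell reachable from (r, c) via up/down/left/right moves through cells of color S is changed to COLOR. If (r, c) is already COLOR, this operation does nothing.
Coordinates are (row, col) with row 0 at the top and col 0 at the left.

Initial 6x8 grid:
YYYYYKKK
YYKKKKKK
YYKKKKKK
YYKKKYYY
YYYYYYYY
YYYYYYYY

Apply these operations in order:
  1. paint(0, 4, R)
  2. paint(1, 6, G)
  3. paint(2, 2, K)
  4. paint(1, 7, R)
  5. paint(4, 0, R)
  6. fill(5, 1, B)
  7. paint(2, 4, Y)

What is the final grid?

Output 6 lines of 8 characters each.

Answer: BBBBRKKK
BBKKKKGR
BBKKYKKK
BBKKKBBB
RBBBBBBB
BBBBBBBB

Derivation:
After op 1 paint(0,4,R):
YYYYRKKK
YYKKKKKK
YYKKKKKK
YYKKKYYY
YYYYYYYY
YYYYYYYY
After op 2 paint(1,6,G):
YYYYRKKK
YYKKKKGK
YYKKKKKK
YYKKKYYY
YYYYYYYY
YYYYYYYY
After op 3 paint(2,2,K):
YYYYRKKK
YYKKKKGK
YYKKKKKK
YYKKKYYY
YYYYYYYY
YYYYYYYY
After op 4 paint(1,7,R):
YYYYRKKK
YYKKKKGR
YYKKKKKK
YYKKKYYY
YYYYYYYY
YYYYYYYY
After op 5 paint(4,0,R):
YYYYRKKK
YYKKKKGR
YYKKKKKK
YYKKKYYY
RYYYYYYY
YYYYYYYY
After op 6 fill(5,1,B) [28 cells changed]:
BBBBRKKK
BBKKKKGR
BBKKKKKK
BBKKKBBB
RBBBBBBB
BBBBBBBB
After op 7 paint(2,4,Y):
BBBBRKKK
BBKKKKGR
BBKKYKKK
BBKKKBBB
RBBBBBBB
BBBBBBBB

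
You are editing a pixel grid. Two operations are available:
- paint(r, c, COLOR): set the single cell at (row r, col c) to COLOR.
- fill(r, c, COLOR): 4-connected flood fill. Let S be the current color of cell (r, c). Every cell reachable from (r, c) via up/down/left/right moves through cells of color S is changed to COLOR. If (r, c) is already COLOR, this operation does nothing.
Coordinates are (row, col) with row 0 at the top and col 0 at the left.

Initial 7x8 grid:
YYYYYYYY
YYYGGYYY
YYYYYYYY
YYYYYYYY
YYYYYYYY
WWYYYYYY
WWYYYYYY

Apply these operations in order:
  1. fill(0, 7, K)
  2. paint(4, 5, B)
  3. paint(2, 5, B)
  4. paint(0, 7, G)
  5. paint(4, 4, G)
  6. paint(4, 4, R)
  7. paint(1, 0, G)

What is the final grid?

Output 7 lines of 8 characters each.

After op 1 fill(0,7,K) [50 cells changed]:
KKKKKKKK
KKKGGKKK
KKKKKKKK
KKKKKKKK
KKKKKKKK
WWKKKKKK
WWKKKKKK
After op 2 paint(4,5,B):
KKKKKKKK
KKKGGKKK
KKKKKKKK
KKKKKKKK
KKKKKBKK
WWKKKKKK
WWKKKKKK
After op 3 paint(2,5,B):
KKKKKKKK
KKKGGKKK
KKKKKBKK
KKKKKKKK
KKKKKBKK
WWKKKKKK
WWKKKKKK
After op 4 paint(0,7,G):
KKKKKKKG
KKKGGKKK
KKKKKBKK
KKKKKKKK
KKKKKBKK
WWKKKKKK
WWKKKKKK
After op 5 paint(4,4,G):
KKKKKKKG
KKKGGKKK
KKKKKBKK
KKKKKKKK
KKKKGBKK
WWKKKKKK
WWKKKKKK
After op 6 paint(4,4,R):
KKKKKKKG
KKKGGKKK
KKKKKBKK
KKKKKKKK
KKKKRBKK
WWKKKKKK
WWKKKKKK
After op 7 paint(1,0,G):
KKKKKKKG
GKKGGKKK
KKKKKBKK
KKKKKKKK
KKKKRBKK
WWKKKKKK
WWKKKKKK

Answer: KKKKKKKG
GKKGGKKK
KKKKKBKK
KKKKKKKK
KKKKRBKK
WWKKKKKK
WWKKKKKK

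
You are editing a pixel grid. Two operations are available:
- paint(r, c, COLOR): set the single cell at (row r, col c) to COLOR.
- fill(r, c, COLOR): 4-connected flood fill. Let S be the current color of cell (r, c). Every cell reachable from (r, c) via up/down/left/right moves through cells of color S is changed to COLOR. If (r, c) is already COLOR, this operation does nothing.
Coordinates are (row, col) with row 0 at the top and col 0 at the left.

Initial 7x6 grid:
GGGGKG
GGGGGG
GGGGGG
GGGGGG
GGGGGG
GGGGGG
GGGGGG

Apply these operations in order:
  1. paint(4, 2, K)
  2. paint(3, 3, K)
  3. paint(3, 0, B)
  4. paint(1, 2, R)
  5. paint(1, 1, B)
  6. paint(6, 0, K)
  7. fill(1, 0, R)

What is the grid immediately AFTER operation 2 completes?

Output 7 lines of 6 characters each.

After op 1 paint(4,2,K):
GGGGKG
GGGGGG
GGGGGG
GGGGGG
GGKGGG
GGGGGG
GGGGGG
After op 2 paint(3,3,K):
GGGGKG
GGGGGG
GGGGGG
GGGKGG
GGKGGG
GGGGGG
GGGGGG

Answer: GGGGKG
GGGGGG
GGGGGG
GGGKGG
GGKGGG
GGGGGG
GGGGGG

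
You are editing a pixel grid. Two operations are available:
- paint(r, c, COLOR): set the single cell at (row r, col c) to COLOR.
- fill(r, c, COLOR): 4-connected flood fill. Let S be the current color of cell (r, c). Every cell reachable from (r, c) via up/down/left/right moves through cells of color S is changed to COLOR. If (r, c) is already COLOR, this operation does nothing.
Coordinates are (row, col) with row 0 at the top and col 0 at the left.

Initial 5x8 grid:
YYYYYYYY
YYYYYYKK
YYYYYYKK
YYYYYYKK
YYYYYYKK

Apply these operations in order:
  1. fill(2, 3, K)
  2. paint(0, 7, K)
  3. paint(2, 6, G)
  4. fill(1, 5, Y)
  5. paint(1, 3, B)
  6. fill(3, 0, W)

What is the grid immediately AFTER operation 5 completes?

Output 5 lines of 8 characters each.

Answer: YYYYYYYY
YYYBYYYY
YYYYYYGY
YYYYYYYY
YYYYYYYY

Derivation:
After op 1 fill(2,3,K) [32 cells changed]:
KKKKKKKK
KKKKKKKK
KKKKKKKK
KKKKKKKK
KKKKKKKK
After op 2 paint(0,7,K):
KKKKKKKK
KKKKKKKK
KKKKKKKK
KKKKKKKK
KKKKKKKK
After op 3 paint(2,6,G):
KKKKKKKK
KKKKKKKK
KKKKKKGK
KKKKKKKK
KKKKKKKK
After op 4 fill(1,5,Y) [39 cells changed]:
YYYYYYYY
YYYYYYYY
YYYYYYGY
YYYYYYYY
YYYYYYYY
After op 5 paint(1,3,B):
YYYYYYYY
YYYBYYYY
YYYYYYGY
YYYYYYYY
YYYYYYYY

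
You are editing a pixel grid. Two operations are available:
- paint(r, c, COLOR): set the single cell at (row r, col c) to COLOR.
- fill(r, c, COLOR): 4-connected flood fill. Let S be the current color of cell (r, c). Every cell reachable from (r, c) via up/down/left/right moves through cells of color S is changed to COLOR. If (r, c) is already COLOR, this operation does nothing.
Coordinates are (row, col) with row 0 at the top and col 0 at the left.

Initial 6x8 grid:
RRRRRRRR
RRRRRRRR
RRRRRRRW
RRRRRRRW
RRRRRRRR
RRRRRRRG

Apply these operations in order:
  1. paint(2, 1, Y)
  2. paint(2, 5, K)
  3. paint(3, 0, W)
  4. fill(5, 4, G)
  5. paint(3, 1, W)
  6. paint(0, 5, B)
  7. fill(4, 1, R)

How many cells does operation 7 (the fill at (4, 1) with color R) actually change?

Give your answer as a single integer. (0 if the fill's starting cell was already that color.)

Answer: 41

Derivation:
After op 1 paint(2,1,Y):
RRRRRRRR
RRRRRRRR
RYRRRRRW
RRRRRRRW
RRRRRRRR
RRRRRRRG
After op 2 paint(2,5,K):
RRRRRRRR
RRRRRRRR
RYRRRKRW
RRRRRRRW
RRRRRRRR
RRRRRRRG
After op 3 paint(3,0,W):
RRRRRRRR
RRRRRRRR
RYRRRKRW
WRRRRRRW
RRRRRRRR
RRRRRRRG
After op 4 fill(5,4,G) [42 cells changed]:
GGGGGGGG
GGGGGGGG
GYGGGKGW
WGGGGGGW
GGGGGGGG
GGGGGGGG
After op 5 paint(3,1,W):
GGGGGGGG
GGGGGGGG
GYGGGKGW
WWGGGGGW
GGGGGGGG
GGGGGGGG
After op 6 paint(0,5,B):
GGGGGBGG
GGGGGGGG
GYGGGKGW
WWGGGGGW
GGGGGGGG
GGGGGGGG
After op 7 fill(4,1,R) [41 cells changed]:
RRRRRBRR
RRRRRRRR
RYRRRKRW
WWRRRRRW
RRRRRRRR
RRRRRRRR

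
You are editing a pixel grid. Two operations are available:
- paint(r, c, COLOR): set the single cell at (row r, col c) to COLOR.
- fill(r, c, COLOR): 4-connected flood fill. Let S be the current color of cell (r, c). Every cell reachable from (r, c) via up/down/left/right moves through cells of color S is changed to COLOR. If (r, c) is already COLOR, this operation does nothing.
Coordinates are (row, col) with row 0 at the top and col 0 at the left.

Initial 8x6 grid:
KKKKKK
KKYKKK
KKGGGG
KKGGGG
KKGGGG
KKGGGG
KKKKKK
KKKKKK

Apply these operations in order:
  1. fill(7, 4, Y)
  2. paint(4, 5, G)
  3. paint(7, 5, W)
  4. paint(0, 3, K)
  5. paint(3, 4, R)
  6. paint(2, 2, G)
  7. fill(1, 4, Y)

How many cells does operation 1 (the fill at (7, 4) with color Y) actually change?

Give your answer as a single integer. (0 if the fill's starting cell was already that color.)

After op 1 fill(7,4,Y) [31 cells changed]:
YYYYYY
YYYYYY
YYGGGG
YYGGGG
YYGGGG
YYGGGG
YYYYYY
YYYYYY

Answer: 31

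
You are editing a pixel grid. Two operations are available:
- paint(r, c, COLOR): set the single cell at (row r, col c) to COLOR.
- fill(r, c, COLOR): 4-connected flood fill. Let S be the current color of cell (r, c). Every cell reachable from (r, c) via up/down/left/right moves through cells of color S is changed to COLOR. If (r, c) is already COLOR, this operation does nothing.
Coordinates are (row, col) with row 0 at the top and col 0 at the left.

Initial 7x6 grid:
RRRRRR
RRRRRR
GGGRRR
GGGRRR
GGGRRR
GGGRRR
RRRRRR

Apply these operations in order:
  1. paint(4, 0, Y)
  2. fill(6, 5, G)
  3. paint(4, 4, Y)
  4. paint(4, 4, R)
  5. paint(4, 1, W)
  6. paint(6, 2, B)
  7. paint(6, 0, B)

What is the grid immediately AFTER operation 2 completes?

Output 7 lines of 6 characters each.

After op 1 paint(4,0,Y):
RRRRRR
RRRRRR
GGGRRR
GGGRRR
YGGRRR
GGGRRR
RRRRRR
After op 2 fill(6,5,G) [30 cells changed]:
GGGGGG
GGGGGG
GGGGGG
GGGGGG
YGGGGG
GGGGGG
GGGGGG

Answer: GGGGGG
GGGGGG
GGGGGG
GGGGGG
YGGGGG
GGGGGG
GGGGGG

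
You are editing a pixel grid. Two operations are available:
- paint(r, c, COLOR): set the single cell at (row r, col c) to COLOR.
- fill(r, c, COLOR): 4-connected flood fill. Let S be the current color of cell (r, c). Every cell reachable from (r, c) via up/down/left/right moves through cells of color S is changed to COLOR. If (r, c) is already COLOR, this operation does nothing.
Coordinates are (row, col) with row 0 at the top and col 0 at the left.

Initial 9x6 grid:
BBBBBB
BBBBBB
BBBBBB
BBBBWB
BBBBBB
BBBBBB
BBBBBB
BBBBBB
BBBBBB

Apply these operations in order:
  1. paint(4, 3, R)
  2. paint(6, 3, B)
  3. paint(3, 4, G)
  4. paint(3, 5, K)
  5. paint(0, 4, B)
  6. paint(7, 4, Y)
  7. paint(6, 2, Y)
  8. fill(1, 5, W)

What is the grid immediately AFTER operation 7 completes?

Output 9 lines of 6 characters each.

After op 1 paint(4,3,R):
BBBBBB
BBBBBB
BBBBBB
BBBBWB
BBBRBB
BBBBBB
BBBBBB
BBBBBB
BBBBBB
After op 2 paint(6,3,B):
BBBBBB
BBBBBB
BBBBBB
BBBBWB
BBBRBB
BBBBBB
BBBBBB
BBBBBB
BBBBBB
After op 3 paint(3,4,G):
BBBBBB
BBBBBB
BBBBBB
BBBBGB
BBBRBB
BBBBBB
BBBBBB
BBBBBB
BBBBBB
After op 4 paint(3,5,K):
BBBBBB
BBBBBB
BBBBBB
BBBBGK
BBBRBB
BBBBBB
BBBBBB
BBBBBB
BBBBBB
After op 5 paint(0,4,B):
BBBBBB
BBBBBB
BBBBBB
BBBBGK
BBBRBB
BBBBBB
BBBBBB
BBBBBB
BBBBBB
After op 6 paint(7,4,Y):
BBBBBB
BBBBBB
BBBBBB
BBBBGK
BBBRBB
BBBBBB
BBBBBB
BBBBYB
BBBBBB
After op 7 paint(6,2,Y):
BBBBBB
BBBBBB
BBBBBB
BBBBGK
BBBRBB
BBBBBB
BBYBBB
BBBBYB
BBBBBB

Answer: BBBBBB
BBBBBB
BBBBBB
BBBBGK
BBBRBB
BBBBBB
BBYBBB
BBBBYB
BBBBBB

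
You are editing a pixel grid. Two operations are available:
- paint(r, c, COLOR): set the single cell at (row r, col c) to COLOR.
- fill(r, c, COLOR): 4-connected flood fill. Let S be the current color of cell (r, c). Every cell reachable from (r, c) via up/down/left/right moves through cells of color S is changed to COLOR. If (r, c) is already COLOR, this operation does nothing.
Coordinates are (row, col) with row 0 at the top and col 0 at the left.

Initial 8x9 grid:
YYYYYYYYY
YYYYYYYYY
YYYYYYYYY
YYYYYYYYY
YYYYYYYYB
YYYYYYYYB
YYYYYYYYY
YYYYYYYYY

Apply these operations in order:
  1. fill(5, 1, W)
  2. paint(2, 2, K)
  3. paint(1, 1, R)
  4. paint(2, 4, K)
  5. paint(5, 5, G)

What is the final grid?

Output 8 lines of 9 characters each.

After op 1 fill(5,1,W) [70 cells changed]:
WWWWWWWWW
WWWWWWWWW
WWWWWWWWW
WWWWWWWWW
WWWWWWWWB
WWWWWWWWB
WWWWWWWWW
WWWWWWWWW
After op 2 paint(2,2,K):
WWWWWWWWW
WWWWWWWWW
WWKWWWWWW
WWWWWWWWW
WWWWWWWWB
WWWWWWWWB
WWWWWWWWW
WWWWWWWWW
After op 3 paint(1,1,R):
WWWWWWWWW
WRWWWWWWW
WWKWWWWWW
WWWWWWWWW
WWWWWWWWB
WWWWWWWWB
WWWWWWWWW
WWWWWWWWW
After op 4 paint(2,4,K):
WWWWWWWWW
WRWWWWWWW
WWKWKWWWW
WWWWWWWWW
WWWWWWWWB
WWWWWWWWB
WWWWWWWWW
WWWWWWWWW
After op 5 paint(5,5,G):
WWWWWWWWW
WRWWWWWWW
WWKWKWWWW
WWWWWWWWW
WWWWWWWWB
WWWWWGWWB
WWWWWWWWW
WWWWWWWWW

Answer: WWWWWWWWW
WRWWWWWWW
WWKWKWWWW
WWWWWWWWW
WWWWWWWWB
WWWWWGWWB
WWWWWWWWW
WWWWWWWWW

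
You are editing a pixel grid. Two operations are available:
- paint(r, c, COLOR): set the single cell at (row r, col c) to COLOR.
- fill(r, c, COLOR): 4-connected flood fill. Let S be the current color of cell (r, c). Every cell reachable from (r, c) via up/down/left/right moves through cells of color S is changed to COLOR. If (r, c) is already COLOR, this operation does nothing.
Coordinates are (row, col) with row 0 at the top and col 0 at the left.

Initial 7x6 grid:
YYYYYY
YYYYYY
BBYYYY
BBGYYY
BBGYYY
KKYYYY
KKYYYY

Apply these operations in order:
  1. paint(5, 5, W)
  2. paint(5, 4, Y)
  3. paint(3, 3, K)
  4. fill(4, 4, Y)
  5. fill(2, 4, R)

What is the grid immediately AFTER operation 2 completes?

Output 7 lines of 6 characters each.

Answer: YYYYYY
YYYYYY
BBYYYY
BBGYYY
BBGYYY
KKYYYW
KKYYYY

Derivation:
After op 1 paint(5,5,W):
YYYYYY
YYYYYY
BBYYYY
BBGYYY
BBGYYY
KKYYYW
KKYYYY
After op 2 paint(5,4,Y):
YYYYYY
YYYYYY
BBYYYY
BBGYYY
BBGYYY
KKYYYW
KKYYYY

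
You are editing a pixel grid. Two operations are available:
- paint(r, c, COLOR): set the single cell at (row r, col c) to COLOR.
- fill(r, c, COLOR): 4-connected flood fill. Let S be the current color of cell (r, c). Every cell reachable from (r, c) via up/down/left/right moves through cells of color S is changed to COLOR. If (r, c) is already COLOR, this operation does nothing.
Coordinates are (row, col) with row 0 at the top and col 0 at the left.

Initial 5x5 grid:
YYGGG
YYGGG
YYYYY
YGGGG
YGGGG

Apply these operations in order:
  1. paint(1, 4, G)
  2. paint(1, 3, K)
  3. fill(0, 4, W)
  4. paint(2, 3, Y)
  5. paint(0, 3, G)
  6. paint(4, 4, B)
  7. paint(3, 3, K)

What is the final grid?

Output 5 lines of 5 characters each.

Answer: YYWGW
YYWKW
YYYYY
YGGKG
YGGGB

Derivation:
After op 1 paint(1,4,G):
YYGGG
YYGGG
YYYYY
YGGGG
YGGGG
After op 2 paint(1,3,K):
YYGGG
YYGKG
YYYYY
YGGGG
YGGGG
After op 3 fill(0,4,W) [5 cells changed]:
YYWWW
YYWKW
YYYYY
YGGGG
YGGGG
After op 4 paint(2,3,Y):
YYWWW
YYWKW
YYYYY
YGGGG
YGGGG
After op 5 paint(0,3,G):
YYWGW
YYWKW
YYYYY
YGGGG
YGGGG
After op 6 paint(4,4,B):
YYWGW
YYWKW
YYYYY
YGGGG
YGGGB
After op 7 paint(3,3,K):
YYWGW
YYWKW
YYYYY
YGGKG
YGGGB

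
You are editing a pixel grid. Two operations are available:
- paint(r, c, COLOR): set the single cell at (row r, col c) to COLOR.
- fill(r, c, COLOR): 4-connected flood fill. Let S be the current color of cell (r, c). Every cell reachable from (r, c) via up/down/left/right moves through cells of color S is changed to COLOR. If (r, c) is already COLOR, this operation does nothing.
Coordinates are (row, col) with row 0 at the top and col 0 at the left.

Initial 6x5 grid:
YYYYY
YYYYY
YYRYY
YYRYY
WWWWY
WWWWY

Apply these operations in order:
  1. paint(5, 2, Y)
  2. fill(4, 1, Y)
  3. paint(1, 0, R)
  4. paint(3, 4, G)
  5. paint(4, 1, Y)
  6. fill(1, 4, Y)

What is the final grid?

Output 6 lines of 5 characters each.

Answer: YYYYY
RYYYY
YYRYY
YYRYG
YYYYY
YYYYY

Derivation:
After op 1 paint(5,2,Y):
YYYYY
YYYYY
YYRYY
YYRYY
WWWWY
WWYWY
After op 2 fill(4,1,Y) [7 cells changed]:
YYYYY
YYYYY
YYRYY
YYRYY
YYYYY
YYYYY
After op 3 paint(1,0,R):
YYYYY
RYYYY
YYRYY
YYRYY
YYYYY
YYYYY
After op 4 paint(3,4,G):
YYYYY
RYYYY
YYRYY
YYRYG
YYYYY
YYYYY
After op 5 paint(4,1,Y):
YYYYY
RYYYY
YYRYY
YYRYG
YYYYY
YYYYY
After op 6 fill(1,4,Y) [0 cells changed]:
YYYYY
RYYYY
YYRYY
YYRYG
YYYYY
YYYYY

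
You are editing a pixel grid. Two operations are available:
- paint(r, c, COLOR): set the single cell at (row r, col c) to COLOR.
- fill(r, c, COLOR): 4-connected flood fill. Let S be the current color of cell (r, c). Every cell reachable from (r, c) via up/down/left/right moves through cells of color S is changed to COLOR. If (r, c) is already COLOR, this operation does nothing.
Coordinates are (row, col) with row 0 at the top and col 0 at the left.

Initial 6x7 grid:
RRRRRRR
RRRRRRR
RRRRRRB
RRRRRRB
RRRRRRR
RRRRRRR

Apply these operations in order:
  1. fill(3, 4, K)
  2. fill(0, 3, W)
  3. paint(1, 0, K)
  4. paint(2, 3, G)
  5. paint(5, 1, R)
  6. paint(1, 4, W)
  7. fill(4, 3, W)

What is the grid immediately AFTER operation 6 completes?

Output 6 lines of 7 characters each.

Answer: WWWWWWW
KWWWWWW
WWWGWWB
WWWWWWB
WWWWWWW
WRWWWWW

Derivation:
After op 1 fill(3,4,K) [40 cells changed]:
KKKKKKK
KKKKKKK
KKKKKKB
KKKKKKB
KKKKKKK
KKKKKKK
After op 2 fill(0,3,W) [40 cells changed]:
WWWWWWW
WWWWWWW
WWWWWWB
WWWWWWB
WWWWWWW
WWWWWWW
After op 3 paint(1,0,K):
WWWWWWW
KWWWWWW
WWWWWWB
WWWWWWB
WWWWWWW
WWWWWWW
After op 4 paint(2,3,G):
WWWWWWW
KWWWWWW
WWWGWWB
WWWWWWB
WWWWWWW
WWWWWWW
After op 5 paint(5,1,R):
WWWWWWW
KWWWWWW
WWWGWWB
WWWWWWB
WWWWWWW
WRWWWWW
After op 6 paint(1,4,W):
WWWWWWW
KWWWWWW
WWWGWWB
WWWWWWB
WWWWWWW
WRWWWWW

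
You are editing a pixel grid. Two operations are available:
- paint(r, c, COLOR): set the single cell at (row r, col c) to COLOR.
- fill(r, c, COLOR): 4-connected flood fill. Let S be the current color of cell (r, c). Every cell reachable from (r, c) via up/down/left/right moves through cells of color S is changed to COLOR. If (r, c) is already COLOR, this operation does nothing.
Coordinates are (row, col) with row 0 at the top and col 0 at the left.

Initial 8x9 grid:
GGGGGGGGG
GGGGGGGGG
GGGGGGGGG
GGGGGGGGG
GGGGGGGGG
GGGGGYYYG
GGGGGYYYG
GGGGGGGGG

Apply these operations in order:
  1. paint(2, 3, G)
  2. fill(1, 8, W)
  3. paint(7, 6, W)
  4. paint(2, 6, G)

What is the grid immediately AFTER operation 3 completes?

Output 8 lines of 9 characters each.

After op 1 paint(2,3,G):
GGGGGGGGG
GGGGGGGGG
GGGGGGGGG
GGGGGGGGG
GGGGGGGGG
GGGGGYYYG
GGGGGYYYG
GGGGGGGGG
After op 2 fill(1,8,W) [66 cells changed]:
WWWWWWWWW
WWWWWWWWW
WWWWWWWWW
WWWWWWWWW
WWWWWWWWW
WWWWWYYYW
WWWWWYYYW
WWWWWWWWW
After op 3 paint(7,6,W):
WWWWWWWWW
WWWWWWWWW
WWWWWWWWW
WWWWWWWWW
WWWWWWWWW
WWWWWYYYW
WWWWWYYYW
WWWWWWWWW

Answer: WWWWWWWWW
WWWWWWWWW
WWWWWWWWW
WWWWWWWWW
WWWWWWWWW
WWWWWYYYW
WWWWWYYYW
WWWWWWWWW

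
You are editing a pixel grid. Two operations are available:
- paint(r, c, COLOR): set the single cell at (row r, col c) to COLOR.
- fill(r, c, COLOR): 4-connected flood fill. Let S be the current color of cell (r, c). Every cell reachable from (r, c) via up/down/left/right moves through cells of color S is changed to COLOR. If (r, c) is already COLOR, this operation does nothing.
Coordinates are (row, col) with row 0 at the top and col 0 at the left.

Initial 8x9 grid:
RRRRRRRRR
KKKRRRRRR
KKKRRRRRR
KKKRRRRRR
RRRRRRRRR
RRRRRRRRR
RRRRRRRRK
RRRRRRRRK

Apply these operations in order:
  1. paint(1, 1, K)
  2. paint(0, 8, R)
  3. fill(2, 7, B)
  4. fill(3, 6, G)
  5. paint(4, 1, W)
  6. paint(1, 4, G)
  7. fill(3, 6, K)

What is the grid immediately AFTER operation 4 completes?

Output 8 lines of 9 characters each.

After op 1 paint(1,1,K):
RRRRRRRRR
KKKRRRRRR
KKKRRRRRR
KKKRRRRRR
RRRRRRRRR
RRRRRRRRR
RRRRRRRRK
RRRRRRRRK
After op 2 paint(0,8,R):
RRRRRRRRR
KKKRRRRRR
KKKRRRRRR
KKKRRRRRR
RRRRRRRRR
RRRRRRRRR
RRRRRRRRK
RRRRRRRRK
After op 3 fill(2,7,B) [61 cells changed]:
BBBBBBBBB
KKKBBBBBB
KKKBBBBBB
KKKBBBBBB
BBBBBBBBB
BBBBBBBBB
BBBBBBBBK
BBBBBBBBK
After op 4 fill(3,6,G) [61 cells changed]:
GGGGGGGGG
KKKGGGGGG
KKKGGGGGG
KKKGGGGGG
GGGGGGGGG
GGGGGGGGG
GGGGGGGGK
GGGGGGGGK

Answer: GGGGGGGGG
KKKGGGGGG
KKKGGGGGG
KKKGGGGGG
GGGGGGGGG
GGGGGGGGG
GGGGGGGGK
GGGGGGGGK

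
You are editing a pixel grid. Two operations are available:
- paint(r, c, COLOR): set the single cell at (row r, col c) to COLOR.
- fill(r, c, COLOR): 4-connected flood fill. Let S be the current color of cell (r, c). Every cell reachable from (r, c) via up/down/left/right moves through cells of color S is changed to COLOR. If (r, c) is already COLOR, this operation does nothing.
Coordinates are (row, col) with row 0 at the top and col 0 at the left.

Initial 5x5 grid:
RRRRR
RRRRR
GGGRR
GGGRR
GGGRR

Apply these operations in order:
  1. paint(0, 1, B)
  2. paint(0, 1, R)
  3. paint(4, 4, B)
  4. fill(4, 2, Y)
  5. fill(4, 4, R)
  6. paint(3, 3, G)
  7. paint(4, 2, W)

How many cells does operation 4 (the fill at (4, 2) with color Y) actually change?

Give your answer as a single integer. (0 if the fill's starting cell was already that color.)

Answer: 9

Derivation:
After op 1 paint(0,1,B):
RBRRR
RRRRR
GGGRR
GGGRR
GGGRR
After op 2 paint(0,1,R):
RRRRR
RRRRR
GGGRR
GGGRR
GGGRR
After op 3 paint(4,4,B):
RRRRR
RRRRR
GGGRR
GGGRR
GGGRB
After op 4 fill(4,2,Y) [9 cells changed]:
RRRRR
RRRRR
YYYRR
YYYRR
YYYRB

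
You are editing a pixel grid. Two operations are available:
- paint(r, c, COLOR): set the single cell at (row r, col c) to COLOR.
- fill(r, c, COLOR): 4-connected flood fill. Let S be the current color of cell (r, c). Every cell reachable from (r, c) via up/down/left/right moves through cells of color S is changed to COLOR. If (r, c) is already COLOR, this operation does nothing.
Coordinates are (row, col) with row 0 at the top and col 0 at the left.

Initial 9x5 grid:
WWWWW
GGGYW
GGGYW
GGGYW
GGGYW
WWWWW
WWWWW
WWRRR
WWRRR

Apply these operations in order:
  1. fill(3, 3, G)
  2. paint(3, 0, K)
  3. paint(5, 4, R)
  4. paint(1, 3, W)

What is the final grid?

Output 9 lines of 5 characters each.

Answer: WWWWW
GGGWW
GGGGW
KGGGW
GGGGW
WWWWR
WWWWW
WWRRR
WWRRR

Derivation:
After op 1 fill(3,3,G) [4 cells changed]:
WWWWW
GGGGW
GGGGW
GGGGW
GGGGW
WWWWW
WWWWW
WWRRR
WWRRR
After op 2 paint(3,0,K):
WWWWW
GGGGW
GGGGW
KGGGW
GGGGW
WWWWW
WWWWW
WWRRR
WWRRR
After op 3 paint(5,4,R):
WWWWW
GGGGW
GGGGW
KGGGW
GGGGW
WWWWR
WWWWW
WWRRR
WWRRR
After op 4 paint(1,3,W):
WWWWW
GGGWW
GGGGW
KGGGW
GGGGW
WWWWR
WWWWW
WWRRR
WWRRR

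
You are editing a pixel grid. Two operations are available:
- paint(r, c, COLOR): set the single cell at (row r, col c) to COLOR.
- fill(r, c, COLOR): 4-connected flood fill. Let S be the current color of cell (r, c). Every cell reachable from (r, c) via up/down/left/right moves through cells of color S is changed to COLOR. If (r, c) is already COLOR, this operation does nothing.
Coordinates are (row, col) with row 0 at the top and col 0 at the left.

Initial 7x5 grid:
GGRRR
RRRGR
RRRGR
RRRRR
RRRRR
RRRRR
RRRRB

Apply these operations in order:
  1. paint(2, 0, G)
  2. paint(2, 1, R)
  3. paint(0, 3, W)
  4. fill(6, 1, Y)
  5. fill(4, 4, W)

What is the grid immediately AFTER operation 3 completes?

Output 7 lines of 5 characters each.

After op 1 paint(2,0,G):
GGRRR
RRRGR
GRRGR
RRRRR
RRRRR
RRRRR
RRRRB
After op 2 paint(2,1,R):
GGRRR
RRRGR
GRRGR
RRRRR
RRRRR
RRRRR
RRRRB
After op 3 paint(0,3,W):
GGRWR
RRRGR
GRRGR
RRRRR
RRRRR
RRRRR
RRRRB

Answer: GGRWR
RRRGR
GRRGR
RRRRR
RRRRR
RRRRR
RRRRB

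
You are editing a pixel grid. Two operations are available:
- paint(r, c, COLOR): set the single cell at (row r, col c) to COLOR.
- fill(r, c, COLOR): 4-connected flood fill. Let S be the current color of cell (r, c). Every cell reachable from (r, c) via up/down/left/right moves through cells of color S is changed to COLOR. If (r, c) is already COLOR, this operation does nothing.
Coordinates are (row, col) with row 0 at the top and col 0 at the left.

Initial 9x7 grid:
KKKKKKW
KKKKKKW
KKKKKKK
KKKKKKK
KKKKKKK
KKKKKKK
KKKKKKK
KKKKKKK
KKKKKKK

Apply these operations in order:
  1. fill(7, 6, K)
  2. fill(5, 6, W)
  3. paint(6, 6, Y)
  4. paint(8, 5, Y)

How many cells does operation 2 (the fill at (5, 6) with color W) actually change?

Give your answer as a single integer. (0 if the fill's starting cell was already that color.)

Answer: 61

Derivation:
After op 1 fill(7,6,K) [0 cells changed]:
KKKKKKW
KKKKKKW
KKKKKKK
KKKKKKK
KKKKKKK
KKKKKKK
KKKKKKK
KKKKKKK
KKKKKKK
After op 2 fill(5,6,W) [61 cells changed]:
WWWWWWW
WWWWWWW
WWWWWWW
WWWWWWW
WWWWWWW
WWWWWWW
WWWWWWW
WWWWWWW
WWWWWWW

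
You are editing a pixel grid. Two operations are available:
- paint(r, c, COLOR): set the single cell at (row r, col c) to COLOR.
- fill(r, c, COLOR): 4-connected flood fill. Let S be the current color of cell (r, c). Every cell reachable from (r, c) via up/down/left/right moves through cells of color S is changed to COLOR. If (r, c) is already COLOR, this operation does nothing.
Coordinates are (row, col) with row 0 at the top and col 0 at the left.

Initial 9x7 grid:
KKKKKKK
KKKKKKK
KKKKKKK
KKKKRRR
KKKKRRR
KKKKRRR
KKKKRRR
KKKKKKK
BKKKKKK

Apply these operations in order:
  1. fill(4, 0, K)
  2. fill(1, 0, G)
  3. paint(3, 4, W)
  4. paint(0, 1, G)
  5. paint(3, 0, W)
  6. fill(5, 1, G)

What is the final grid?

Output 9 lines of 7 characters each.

After op 1 fill(4,0,K) [0 cells changed]:
KKKKKKK
KKKKKKK
KKKKKKK
KKKKRRR
KKKKRRR
KKKKRRR
KKKKRRR
KKKKKKK
BKKKKKK
After op 2 fill(1,0,G) [50 cells changed]:
GGGGGGG
GGGGGGG
GGGGGGG
GGGGRRR
GGGGRRR
GGGGRRR
GGGGRRR
GGGGGGG
BGGGGGG
After op 3 paint(3,4,W):
GGGGGGG
GGGGGGG
GGGGGGG
GGGGWRR
GGGGRRR
GGGGRRR
GGGGRRR
GGGGGGG
BGGGGGG
After op 4 paint(0,1,G):
GGGGGGG
GGGGGGG
GGGGGGG
GGGGWRR
GGGGRRR
GGGGRRR
GGGGRRR
GGGGGGG
BGGGGGG
After op 5 paint(3,0,W):
GGGGGGG
GGGGGGG
GGGGGGG
WGGGWRR
GGGGRRR
GGGGRRR
GGGGRRR
GGGGGGG
BGGGGGG
After op 6 fill(5,1,G) [0 cells changed]:
GGGGGGG
GGGGGGG
GGGGGGG
WGGGWRR
GGGGRRR
GGGGRRR
GGGGRRR
GGGGGGG
BGGGGGG

Answer: GGGGGGG
GGGGGGG
GGGGGGG
WGGGWRR
GGGGRRR
GGGGRRR
GGGGRRR
GGGGGGG
BGGGGGG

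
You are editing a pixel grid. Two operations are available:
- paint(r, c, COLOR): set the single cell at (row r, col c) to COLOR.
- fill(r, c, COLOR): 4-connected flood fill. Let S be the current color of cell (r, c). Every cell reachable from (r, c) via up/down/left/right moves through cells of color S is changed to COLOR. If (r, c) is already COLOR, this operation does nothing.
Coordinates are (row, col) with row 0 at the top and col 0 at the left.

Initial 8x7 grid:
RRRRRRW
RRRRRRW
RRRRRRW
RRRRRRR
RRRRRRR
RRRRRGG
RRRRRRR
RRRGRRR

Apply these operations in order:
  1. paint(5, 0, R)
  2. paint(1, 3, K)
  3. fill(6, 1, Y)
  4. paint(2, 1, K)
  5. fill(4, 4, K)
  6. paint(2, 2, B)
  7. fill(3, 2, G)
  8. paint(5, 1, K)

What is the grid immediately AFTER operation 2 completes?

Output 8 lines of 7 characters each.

After op 1 paint(5,0,R):
RRRRRRW
RRRRRRW
RRRRRRW
RRRRRRR
RRRRRRR
RRRRRGG
RRRRRRR
RRRGRRR
After op 2 paint(1,3,K):
RRRRRRW
RRRKRRW
RRRRRRW
RRRRRRR
RRRRRRR
RRRRRGG
RRRRRRR
RRRGRRR

Answer: RRRRRRW
RRRKRRW
RRRRRRW
RRRRRRR
RRRRRRR
RRRRRGG
RRRRRRR
RRRGRRR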